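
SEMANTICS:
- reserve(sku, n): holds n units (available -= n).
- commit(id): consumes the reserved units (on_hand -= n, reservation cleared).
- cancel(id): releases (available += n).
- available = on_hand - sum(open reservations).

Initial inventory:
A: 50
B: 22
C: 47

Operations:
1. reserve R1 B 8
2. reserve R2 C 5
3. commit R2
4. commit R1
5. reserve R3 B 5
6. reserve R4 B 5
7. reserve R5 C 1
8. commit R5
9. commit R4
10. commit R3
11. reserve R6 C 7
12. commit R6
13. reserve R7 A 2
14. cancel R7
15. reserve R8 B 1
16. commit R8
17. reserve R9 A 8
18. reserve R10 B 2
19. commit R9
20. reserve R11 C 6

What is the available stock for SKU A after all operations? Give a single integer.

Answer: 42

Derivation:
Step 1: reserve R1 B 8 -> on_hand[A=50 B=22 C=47] avail[A=50 B=14 C=47] open={R1}
Step 2: reserve R2 C 5 -> on_hand[A=50 B=22 C=47] avail[A=50 B=14 C=42] open={R1,R2}
Step 3: commit R2 -> on_hand[A=50 B=22 C=42] avail[A=50 B=14 C=42] open={R1}
Step 4: commit R1 -> on_hand[A=50 B=14 C=42] avail[A=50 B=14 C=42] open={}
Step 5: reserve R3 B 5 -> on_hand[A=50 B=14 C=42] avail[A=50 B=9 C=42] open={R3}
Step 6: reserve R4 B 5 -> on_hand[A=50 B=14 C=42] avail[A=50 B=4 C=42] open={R3,R4}
Step 7: reserve R5 C 1 -> on_hand[A=50 B=14 C=42] avail[A=50 B=4 C=41] open={R3,R4,R5}
Step 8: commit R5 -> on_hand[A=50 B=14 C=41] avail[A=50 B=4 C=41] open={R3,R4}
Step 9: commit R4 -> on_hand[A=50 B=9 C=41] avail[A=50 B=4 C=41] open={R3}
Step 10: commit R3 -> on_hand[A=50 B=4 C=41] avail[A=50 B=4 C=41] open={}
Step 11: reserve R6 C 7 -> on_hand[A=50 B=4 C=41] avail[A=50 B=4 C=34] open={R6}
Step 12: commit R6 -> on_hand[A=50 B=4 C=34] avail[A=50 B=4 C=34] open={}
Step 13: reserve R7 A 2 -> on_hand[A=50 B=4 C=34] avail[A=48 B=4 C=34] open={R7}
Step 14: cancel R7 -> on_hand[A=50 B=4 C=34] avail[A=50 B=4 C=34] open={}
Step 15: reserve R8 B 1 -> on_hand[A=50 B=4 C=34] avail[A=50 B=3 C=34] open={R8}
Step 16: commit R8 -> on_hand[A=50 B=3 C=34] avail[A=50 B=3 C=34] open={}
Step 17: reserve R9 A 8 -> on_hand[A=50 B=3 C=34] avail[A=42 B=3 C=34] open={R9}
Step 18: reserve R10 B 2 -> on_hand[A=50 B=3 C=34] avail[A=42 B=1 C=34] open={R10,R9}
Step 19: commit R9 -> on_hand[A=42 B=3 C=34] avail[A=42 B=1 C=34] open={R10}
Step 20: reserve R11 C 6 -> on_hand[A=42 B=3 C=34] avail[A=42 B=1 C=28] open={R10,R11}
Final available[A] = 42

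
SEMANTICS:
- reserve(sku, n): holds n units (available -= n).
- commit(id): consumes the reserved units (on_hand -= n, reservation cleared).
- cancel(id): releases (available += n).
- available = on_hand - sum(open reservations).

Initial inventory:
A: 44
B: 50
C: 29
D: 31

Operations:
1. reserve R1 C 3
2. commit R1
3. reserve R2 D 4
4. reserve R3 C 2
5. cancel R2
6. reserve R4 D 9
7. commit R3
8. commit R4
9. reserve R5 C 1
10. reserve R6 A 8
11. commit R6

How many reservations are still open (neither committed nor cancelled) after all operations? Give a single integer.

Answer: 1

Derivation:
Step 1: reserve R1 C 3 -> on_hand[A=44 B=50 C=29 D=31] avail[A=44 B=50 C=26 D=31] open={R1}
Step 2: commit R1 -> on_hand[A=44 B=50 C=26 D=31] avail[A=44 B=50 C=26 D=31] open={}
Step 3: reserve R2 D 4 -> on_hand[A=44 B=50 C=26 D=31] avail[A=44 B=50 C=26 D=27] open={R2}
Step 4: reserve R3 C 2 -> on_hand[A=44 B=50 C=26 D=31] avail[A=44 B=50 C=24 D=27] open={R2,R3}
Step 5: cancel R2 -> on_hand[A=44 B=50 C=26 D=31] avail[A=44 B=50 C=24 D=31] open={R3}
Step 6: reserve R4 D 9 -> on_hand[A=44 B=50 C=26 D=31] avail[A=44 B=50 C=24 D=22] open={R3,R4}
Step 7: commit R3 -> on_hand[A=44 B=50 C=24 D=31] avail[A=44 B=50 C=24 D=22] open={R4}
Step 8: commit R4 -> on_hand[A=44 B=50 C=24 D=22] avail[A=44 B=50 C=24 D=22] open={}
Step 9: reserve R5 C 1 -> on_hand[A=44 B=50 C=24 D=22] avail[A=44 B=50 C=23 D=22] open={R5}
Step 10: reserve R6 A 8 -> on_hand[A=44 B=50 C=24 D=22] avail[A=36 B=50 C=23 D=22] open={R5,R6}
Step 11: commit R6 -> on_hand[A=36 B=50 C=24 D=22] avail[A=36 B=50 C=23 D=22] open={R5}
Open reservations: ['R5'] -> 1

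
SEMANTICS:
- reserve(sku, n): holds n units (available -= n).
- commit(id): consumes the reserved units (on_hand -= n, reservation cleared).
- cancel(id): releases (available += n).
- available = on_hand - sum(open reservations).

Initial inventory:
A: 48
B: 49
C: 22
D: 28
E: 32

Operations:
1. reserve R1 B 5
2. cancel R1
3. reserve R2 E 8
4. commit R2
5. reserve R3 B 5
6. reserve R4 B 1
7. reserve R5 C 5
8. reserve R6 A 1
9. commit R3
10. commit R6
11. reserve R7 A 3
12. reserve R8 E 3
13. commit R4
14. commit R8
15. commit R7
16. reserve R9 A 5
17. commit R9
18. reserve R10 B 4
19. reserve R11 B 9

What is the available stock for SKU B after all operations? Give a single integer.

Answer: 30

Derivation:
Step 1: reserve R1 B 5 -> on_hand[A=48 B=49 C=22 D=28 E=32] avail[A=48 B=44 C=22 D=28 E=32] open={R1}
Step 2: cancel R1 -> on_hand[A=48 B=49 C=22 D=28 E=32] avail[A=48 B=49 C=22 D=28 E=32] open={}
Step 3: reserve R2 E 8 -> on_hand[A=48 B=49 C=22 D=28 E=32] avail[A=48 B=49 C=22 D=28 E=24] open={R2}
Step 4: commit R2 -> on_hand[A=48 B=49 C=22 D=28 E=24] avail[A=48 B=49 C=22 D=28 E=24] open={}
Step 5: reserve R3 B 5 -> on_hand[A=48 B=49 C=22 D=28 E=24] avail[A=48 B=44 C=22 D=28 E=24] open={R3}
Step 6: reserve R4 B 1 -> on_hand[A=48 B=49 C=22 D=28 E=24] avail[A=48 B=43 C=22 D=28 E=24] open={R3,R4}
Step 7: reserve R5 C 5 -> on_hand[A=48 B=49 C=22 D=28 E=24] avail[A=48 B=43 C=17 D=28 E=24] open={R3,R4,R5}
Step 8: reserve R6 A 1 -> on_hand[A=48 B=49 C=22 D=28 E=24] avail[A=47 B=43 C=17 D=28 E=24] open={R3,R4,R5,R6}
Step 9: commit R3 -> on_hand[A=48 B=44 C=22 D=28 E=24] avail[A=47 B=43 C=17 D=28 E=24] open={R4,R5,R6}
Step 10: commit R6 -> on_hand[A=47 B=44 C=22 D=28 E=24] avail[A=47 B=43 C=17 D=28 E=24] open={R4,R5}
Step 11: reserve R7 A 3 -> on_hand[A=47 B=44 C=22 D=28 E=24] avail[A=44 B=43 C=17 D=28 E=24] open={R4,R5,R7}
Step 12: reserve R8 E 3 -> on_hand[A=47 B=44 C=22 D=28 E=24] avail[A=44 B=43 C=17 D=28 E=21] open={R4,R5,R7,R8}
Step 13: commit R4 -> on_hand[A=47 B=43 C=22 D=28 E=24] avail[A=44 B=43 C=17 D=28 E=21] open={R5,R7,R8}
Step 14: commit R8 -> on_hand[A=47 B=43 C=22 D=28 E=21] avail[A=44 B=43 C=17 D=28 E=21] open={R5,R7}
Step 15: commit R7 -> on_hand[A=44 B=43 C=22 D=28 E=21] avail[A=44 B=43 C=17 D=28 E=21] open={R5}
Step 16: reserve R9 A 5 -> on_hand[A=44 B=43 C=22 D=28 E=21] avail[A=39 B=43 C=17 D=28 E=21] open={R5,R9}
Step 17: commit R9 -> on_hand[A=39 B=43 C=22 D=28 E=21] avail[A=39 B=43 C=17 D=28 E=21] open={R5}
Step 18: reserve R10 B 4 -> on_hand[A=39 B=43 C=22 D=28 E=21] avail[A=39 B=39 C=17 D=28 E=21] open={R10,R5}
Step 19: reserve R11 B 9 -> on_hand[A=39 B=43 C=22 D=28 E=21] avail[A=39 B=30 C=17 D=28 E=21] open={R10,R11,R5}
Final available[B] = 30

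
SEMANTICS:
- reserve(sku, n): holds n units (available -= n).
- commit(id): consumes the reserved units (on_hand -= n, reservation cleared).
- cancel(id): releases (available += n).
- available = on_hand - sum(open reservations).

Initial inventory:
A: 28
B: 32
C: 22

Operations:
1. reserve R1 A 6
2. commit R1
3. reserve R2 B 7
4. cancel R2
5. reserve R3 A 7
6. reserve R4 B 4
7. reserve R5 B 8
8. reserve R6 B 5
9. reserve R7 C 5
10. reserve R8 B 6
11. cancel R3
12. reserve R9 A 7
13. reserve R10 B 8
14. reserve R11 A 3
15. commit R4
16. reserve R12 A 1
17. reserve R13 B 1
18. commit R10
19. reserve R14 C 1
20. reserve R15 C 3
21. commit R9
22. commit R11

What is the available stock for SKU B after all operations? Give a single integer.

Step 1: reserve R1 A 6 -> on_hand[A=28 B=32 C=22] avail[A=22 B=32 C=22] open={R1}
Step 2: commit R1 -> on_hand[A=22 B=32 C=22] avail[A=22 B=32 C=22] open={}
Step 3: reserve R2 B 7 -> on_hand[A=22 B=32 C=22] avail[A=22 B=25 C=22] open={R2}
Step 4: cancel R2 -> on_hand[A=22 B=32 C=22] avail[A=22 B=32 C=22] open={}
Step 5: reserve R3 A 7 -> on_hand[A=22 B=32 C=22] avail[A=15 B=32 C=22] open={R3}
Step 6: reserve R4 B 4 -> on_hand[A=22 B=32 C=22] avail[A=15 B=28 C=22] open={R3,R4}
Step 7: reserve R5 B 8 -> on_hand[A=22 B=32 C=22] avail[A=15 B=20 C=22] open={R3,R4,R5}
Step 8: reserve R6 B 5 -> on_hand[A=22 B=32 C=22] avail[A=15 B=15 C=22] open={R3,R4,R5,R6}
Step 9: reserve R7 C 5 -> on_hand[A=22 B=32 C=22] avail[A=15 B=15 C=17] open={R3,R4,R5,R6,R7}
Step 10: reserve R8 B 6 -> on_hand[A=22 B=32 C=22] avail[A=15 B=9 C=17] open={R3,R4,R5,R6,R7,R8}
Step 11: cancel R3 -> on_hand[A=22 B=32 C=22] avail[A=22 B=9 C=17] open={R4,R5,R6,R7,R8}
Step 12: reserve R9 A 7 -> on_hand[A=22 B=32 C=22] avail[A=15 B=9 C=17] open={R4,R5,R6,R7,R8,R9}
Step 13: reserve R10 B 8 -> on_hand[A=22 B=32 C=22] avail[A=15 B=1 C=17] open={R10,R4,R5,R6,R7,R8,R9}
Step 14: reserve R11 A 3 -> on_hand[A=22 B=32 C=22] avail[A=12 B=1 C=17] open={R10,R11,R4,R5,R6,R7,R8,R9}
Step 15: commit R4 -> on_hand[A=22 B=28 C=22] avail[A=12 B=1 C=17] open={R10,R11,R5,R6,R7,R8,R9}
Step 16: reserve R12 A 1 -> on_hand[A=22 B=28 C=22] avail[A=11 B=1 C=17] open={R10,R11,R12,R5,R6,R7,R8,R9}
Step 17: reserve R13 B 1 -> on_hand[A=22 B=28 C=22] avail[A=11 B=0 C=17] open={R10,R11,R12,R13,R5,R6,R7,R8,R9}
Step 18: commit R10 -> on_hand[A=22 B=20 C=22] avail[A=11 B=0 C=17] open={R11,R12,R13,R5,R6,R7,R8,R9}
Step 19: reserve R14 C 1 -> on_hand[A=22 B=20 C=22] avail[A=11 B=0 C=16] open={R11,R12,R13,R14,R5,R6,R7,R8,R9}
Step 20: reserve R15 C 3 -> on_hand[A=22 B=20 C=22] avail[A=11 B=0 C=13] open={R11,R12,R13,R14,R15,R5,R6,R7,R8,R9}
Step 21: commit R9 -> on_hand[A=15 B=20 C=22] avail[A=11 B=0 C=13] open={R11,R12,R13,R14,R15,R5,R6,R7,R8}
Step 22: commit R11 -> on_hand[A=12 B=20 C=22] avail[A=11 B=0 C=13] open={R12,R13,R14,R15,R5,R6,R7,R8}
Final available[B] = 0

Answer: 0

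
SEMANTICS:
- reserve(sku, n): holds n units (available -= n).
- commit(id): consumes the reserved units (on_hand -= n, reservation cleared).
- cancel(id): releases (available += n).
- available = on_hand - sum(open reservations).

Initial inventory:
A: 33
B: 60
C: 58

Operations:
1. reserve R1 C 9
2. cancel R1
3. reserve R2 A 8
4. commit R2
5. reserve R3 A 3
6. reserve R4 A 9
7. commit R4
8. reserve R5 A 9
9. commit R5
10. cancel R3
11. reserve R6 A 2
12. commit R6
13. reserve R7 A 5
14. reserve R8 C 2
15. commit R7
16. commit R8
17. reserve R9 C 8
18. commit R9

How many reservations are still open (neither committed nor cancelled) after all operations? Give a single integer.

Answer: 0

Derivation:
Step 1: reserve R1 C 9 -> on_hand[A=33 B=60 C=58] avail[A=33 B=60 C=49] open={R1}
Step 2: cancel R1 -> on_hand[A=33 B=60 C=58] avail[A=33 B=60 C=58] open={}
Step 3: reserve R2 A 8 -> on_hand[A=33 B=60 C=58] avail[A=25 B=60 C=58] open={R2}
Step 4: commit R2 -> on_hand[A=25 B=60 C=58] avail[A=25 B=60 C=58] open={}
Step 5: reserve R3 A 3 -> on_hand[A=25 B=60 C=58] avail[A=22 B=60 C=58] open={R3}
Step 6: reserve R4 A 9 -> on_hand[A=25 B=60 C=58] avail[A=13 B=60 C=58] open={R3,R4}
Step 7: commit R4 -> on_hand[A=16 B=60 C=58] avail[A=13 B=60 C=58] open={R3}
Step 8: reserve R5 A 9 -> on_hand[A=16 B=60 C=58] avail[A=4 B=60 C=58] open={R3,R5}
Step 9: commit R5 -> on_hand[A=7 B=60 C=58] avail[A=4 B=60 C=58] open={R3}
Step 10: cancel R3 -> on_hand[A=7 B=60 C=58] avail[A=7 B=60 C=58] open={}
Step 11: reserve R6 A 2 -> on_hand[A=7 B=60 C=58] avail[A=5 B=60 C=58] open={R6}
Step 12: commit R6 -> on_hand[A=5 B=60 C=58] avail[A=5 B=60 C=58] open={}
Step 13: reserve R7 A 5 -> on_hand[A=5 B=60 C=58] avail[A=0 B=60 C=58] open={R7}
Step 14: reserve R8 C 2 -> on_hand[A=5 B=60 C=58] avail[A=0 B=60 C=56] open={R7,R8}
Step 15: commit R7 -> on_hand[A=0 B=60 C=58] avail[A=0 B=60 C=56] open={R8}
Step 16: commit R8 -> on_hand[A=0 B=60 C=56] avail[A=0 B=60 C=56] open={}
Step 17: reserve R9 C 8 -> on_hand[A=0 B=60 C=56] avail[A=0 B=60 C=48] open={R9}
Step 18: commit R9 -> on_hand[A=0 B=60 C=48] avail[A=0 B=60 C=48] open={}
Open reservations: [] -> 0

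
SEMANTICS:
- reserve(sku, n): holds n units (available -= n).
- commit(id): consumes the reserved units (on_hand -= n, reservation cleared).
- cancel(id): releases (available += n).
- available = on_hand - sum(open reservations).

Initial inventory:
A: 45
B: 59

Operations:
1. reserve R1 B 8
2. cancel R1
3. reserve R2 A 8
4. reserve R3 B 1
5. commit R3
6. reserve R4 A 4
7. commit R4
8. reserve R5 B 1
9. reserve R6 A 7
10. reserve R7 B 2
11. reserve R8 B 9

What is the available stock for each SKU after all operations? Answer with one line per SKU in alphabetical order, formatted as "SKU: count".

Step 1: reserve R1 B 8 -> on_hand[A=45 B=59] avail[A=45 B=51] open={R1}
Step 2: cancel R1 -> on_hand[A=45 B=59] avail[A=45 B=59] open={}
Step 3: reserve R2 A 8 -> on_hand[A=45 B=59] avail[A=37 B=59] open={R2}
Step 4: reserve R3 B 1 -> on_hand[A=45 B=59] avail[A=37 B=58] open={R2,R3}
Step 5: commit R3 -> on_hand[A=45 B=58] avail[A=37 B=58] open={R2}
Step 6: reserve R4 A 4 -> on_hand[A=45 B=58] avail[A=33 B=58] open={R2,R4}
Step 7: commit R4 -> on_hand[A=41 B=58] avail[A=33 B=58] open={R2}
Step 8: reserve R5 B 1 -> on_hand[A=41 B=58] avail[A=33 B=57] open={R2,R5}
Step 9: reserve R6 A 7 -> on_hand[A=41 B=58] avail[A=26 B=57] open={R2,R5,R6}
Step 10: reserve R7 B 2 -> on_hand[A=41 B=58] avail[A=26 B=55] open={R2,R5,R6,R7}
Step 11: reserve R8 B 9 -> on_hand[A=41 B=58] avail[A=26 B=46] open={R2,R5,R6,R7,R8}

Answer: A: 26
B: 46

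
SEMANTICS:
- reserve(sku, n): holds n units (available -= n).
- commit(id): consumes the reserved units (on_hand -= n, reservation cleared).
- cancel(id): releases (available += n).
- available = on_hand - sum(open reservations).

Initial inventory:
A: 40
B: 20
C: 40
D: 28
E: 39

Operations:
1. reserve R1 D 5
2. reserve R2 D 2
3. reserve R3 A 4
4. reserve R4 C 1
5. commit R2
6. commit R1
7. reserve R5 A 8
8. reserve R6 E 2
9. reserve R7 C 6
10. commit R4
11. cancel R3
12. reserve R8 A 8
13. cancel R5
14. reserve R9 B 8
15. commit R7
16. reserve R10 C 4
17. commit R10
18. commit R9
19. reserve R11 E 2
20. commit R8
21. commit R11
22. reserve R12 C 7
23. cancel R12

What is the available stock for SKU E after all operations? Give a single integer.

Answer: 35

Derivation:
Step 1: reserve R1 D 5 -> on_hand[A=40 B=20 C=40 D=28 E=39] avail[A=40 B=20 C=40 D=23 E=39] open={R1}
Step 2: reserve R2 D 2 -> on_hand[A=40 B=20 C=40 D=28 E=39] avail[A=40 B=20 C=40 D=21 E=39] open={R1,R2}
Step 3: reserve R3 A 4 -> on_hand[A=40 B=20 C=40 D=28 E=39] avail[A=36 B=20 C=40 D=21 E=39] open={R1,R2,R3}
Step 4: reserve R4 C 1 -> on_hand[A=40 B=20 C=40 D=28 E=39] avail[A=36 B=20 C=39 D=21 E=39] open={R1,R2,R3,R4}
Step 5: commit R2 -> on_hand[A=40 B=20 C=40 D=26 E=39] avail[A=36 B=20 C=39 D=21 E=39] open={R1,R3,R4}
Step 6: commit R1 -> on_hand[A=40 B=20 C=40 D=21 E=39] avail[A=36 B=20 C=39 D=21 E=39] open={R3,R4}
Step 7: reserve R5 A 8 -> on_hand[A=40 B=20 C=40 D=21 E=39] avail[A=28 B=20 C=39 D=21 E=39] open={R3,R4,R5}
Step 8: reserve R6 E 2 -> on_hand[A=40 B=20 C=40 D=21 E=39] avail[A=28 B=20 C=39 D=21 E=37] open={R3,R4,R5,R6}
Step 9: reserve R7 C 6 -> on_hand[A=40 B=20 C=40 D=21 E=39] avail[A=28 B=20 C=33 D=21 E=37] open={R3,R4,R5,R6,R7}
Step 10: commit R4 -> on_hand[A=40 B=20 C=39 D=21 E=39] avail[A=28 B=20 C=33 D=21 E=37] open={R3,R5,R6,R7}
Step 11: cancel R3 -> on_hand[A=40 B=20 C=39 D=21 E=39] avail[A=32 B=20 C=33 D=21 E=37] open={R5,R6,R7}
Step 12: reserve R8 A 8 -> on_hand[A=40 B=20 C=39 D=21 E=39] avail[A=24 B=20 C=33 D=21 E=37] open={R5,R6,R7,R8}
Step 13: cancel R5 -> on_hand[A=40 B=20 C=39 D=21 E=39] avail[A=32 B=20 C=33 D=21 E=37] open={R6,R7,R8}
Step 14: reserve R9 B 8 -> on_hand[A=40 B=20 C=39 D=21 E=39] avail[A=32 B=12 C=33 D=21 E=37] open={R6,R7,R8,R9}
Step 15: commit R7 -> on_hand[A=40 B=20 C=33 D=21 E=39] avail[A=32 B=12 C=33 D=21 E=37] open={R6,R8,R9}
Step 16: reserve R10 C 4 -> on_hand[A=40 B=20 C=33 D=21 E=39] avail[A=32 B=12 C=29 D=21 E=37] open={R10,R6,R8,R9}
Step 17: commit R10 -> on_hand[A=40 B=20 C=29 D=21 E=39] avail[A=32 B=12 C=29 D=21 E=37] open={R6,R8,R9}
Step 18: commit R9 -> on_hand[A=40 B=12 C=29 D=21 E=39] avail[A=32 B=12 C=29 D=21 E=37] open={R6,R8}
Step 19: reserve R11 E 2 -> on_hand[A=40 B=12 C=29 D=21 E=39] avail[A=32 B=12 C=29 D=21 E=35] open={R11,R6,R8}
Step 20: commit R8 -> on_hand[A=32 B=12 C=29 D=21 E=39] avail[A=32 B=12 C=29 D=21 E=35] open={R11,R6}
Step 21: commit R11 -> on_hand[A=32 B=12 C=29 D=21 E=37] avail[A=32 B=12 C=29 D=21 E=35] open={R6}
Step 22: reserve R12 C 7 -> on_hand[A=32 B=12 C=29 D=21 E=37] avail[A=32 B=12 C=22 D=21 E=35] open={R12,R6}
Step 23: cancel R12 -> on_hand[A=32 B=12 C=29 D=21 E=37] avail[A=32 B=12 C=29 D=21 E=35] open={R6}
Final available[E] = 35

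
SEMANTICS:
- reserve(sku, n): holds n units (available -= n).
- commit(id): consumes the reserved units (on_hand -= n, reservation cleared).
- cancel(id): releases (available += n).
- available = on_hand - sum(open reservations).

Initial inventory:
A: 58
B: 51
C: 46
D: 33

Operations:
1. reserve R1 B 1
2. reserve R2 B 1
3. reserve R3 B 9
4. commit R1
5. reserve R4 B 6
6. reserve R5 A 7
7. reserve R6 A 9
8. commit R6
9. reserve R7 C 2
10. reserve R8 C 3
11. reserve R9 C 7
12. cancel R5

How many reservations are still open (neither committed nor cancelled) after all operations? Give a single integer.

Step 1: reserve R1 B 1 -> on_hand[A=58 B=51 C=46 D=33] avail[A=58 B=50 C=46 D=33] open={R1}
Step 2: reserve R2 B 1 -> on_hand[A=58 B=51 C=46 D=33] avail[A=58 B=49 C=46 D=33] open={R1,R2}
Step 3: reserve R3 B 9 -> on_hand[A=58 B=51 C=46 D=33] avail[A=58 B=40 C=46 D=33] open={R1,R2,R3}
Step 4: commit R1 -> on_hand[A=58 B=50 C=46 D=33] avail[A=58 B=40 C=46 D=33] open={R2,R3}
Step 5: reserve R4 B 6 -> on_hand[A=58 B=50 C=46 D=33] avail[A=58 B=34 C=46 D=33] open={R2,R3,R4}
Step 6: reserve R5 A 7 -> on_hand[A=58 B=50 C=46 D=33] avail[A=51 B=34 C=46 D=33] open={R2,R3,R4,R5}
Step 7: reserve R6 A 9 -> on_hand[A=58 B=50 C=46 D=33] avail[A=42 B=34 C=46 D=33] open={R2,R3,R4,R5,R6}
Step 8: commit R6 -> on_hand[A=49 B=50 C=46 D=33] avail[A=42 B=34 C=46 D=33] open={R2,R3,R4,R5}
Step 9: reserve R7 C 2 -> on_hand[A=49 B=50 C=46 D=33] avail[A=42 B=34 C=44 D=33] open={R2,R3,R4,R5,R7}
Step 10: reserve R8 C 3 -> on_hand[A=49 B=50 C=46 D=33] avail[A=42 B=34 C=41 D=33] open={R2,R3,R4,R5,R7,R8}
Step 11: reserve R9 C 7 -> on_hand[A=49 B=50 C=46 D=33] avail[A=42 B=34 C=34 D=33] open={R2,R3,R4,R5,R7,R8,R9}
Step 12: cancel R5 -> on_hand[A=49 B=50 C=46 D=33] avail[A=49 B=34 C=34 D=33] open={R2,R3,R4,R7,R8,R9}
Open reservations: ['R2', 'R3', 'R4', 'R7', 'R8', 'R9'] -> 6

Answer: 6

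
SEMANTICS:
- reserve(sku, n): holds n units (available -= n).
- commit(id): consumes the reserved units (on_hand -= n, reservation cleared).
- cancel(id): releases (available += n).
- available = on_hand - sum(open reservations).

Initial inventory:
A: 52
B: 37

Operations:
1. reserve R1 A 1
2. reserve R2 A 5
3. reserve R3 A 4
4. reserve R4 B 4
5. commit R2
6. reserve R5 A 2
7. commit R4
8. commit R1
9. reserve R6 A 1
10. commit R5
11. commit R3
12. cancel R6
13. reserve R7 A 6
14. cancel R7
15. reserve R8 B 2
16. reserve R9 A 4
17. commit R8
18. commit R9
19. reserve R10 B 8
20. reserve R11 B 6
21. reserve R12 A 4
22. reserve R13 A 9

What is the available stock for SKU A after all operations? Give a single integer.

Step 1: reserve R1 A 1 -> on_hand[A=52 B=37] avail[A=51 B=37] open={R1}
Step 2: reserve R2 A 5 -> on_hand[A=52 B=37] avail[A=46 B=37] open={R1,R2}
Step 3: reserve R3 A 4 -> on_hand[A=52 B=37] avail[A=42 B=37] open={R1,R2,R3}
Step 4: reserve R4 B 4 -> on_hand[A=52 B=37] avail[A=42 B=33] open={R1,R2,R3,R4}
Step 5: commit R2 -> on_hand[A=47 B=37] avail[A=42 B=33] open={R1,R3,R4}
Step 6: reserve R5 A 2 -> on_hand[A=47 B=37] avail[A=40 B=33] open={R1,R3,R4,R5}
Step 7: commit R4 -> on_hand[A=47 B=33] avail[A=40 B=33] open={R1,R3,R5}
Step 8: commit R1 -> on_hand[A=46 B=33] avail[A=40 B=33] open={R3,R5}
Step 9: reserve R6 A 1 -> on_hand[A=46 B=33] avail[A=39 B=33] open={R3,R5,R6}
Step 10: commit R5 -> on_hand[A=44 B=33] avail[A=39 B=33] open={R3,R6}
Step 11: commit R3 -> on_hand[A=40 B=33] avail[A=39 B=33] open={R6}
Step 12: cancel R6 -> on_hand[A=40 B=33] avail[A=40 B=33] open={}
Step 13: reserve R7 A 6 -> on_hand[A=40 B=33] avail[A=34 B=33] open={R7}
Step 14: cancel R7 -> on_hand[A=40 B=33] avail[A=40 B=33] open={}
Step 15: reserve R8 B 2 -> on_hand[A=40 B=33] avail[A=40 B=31] open={R8}
Step 16: reserve R9 A 4 -> on_hand[A=40 B=33] avail[A=36 B=31] open={R8,R9}
Step 17: commit R8 -> on_hand[A=40 B=31] avail[A=36 B=31] open={R9}
Step 18: commit R9 -> on_hand[A=36 B=31] avail[A=36 B=31] open={}
Step 19: reserve R10 B 8 -> on_hand[A=36 B=31] avail[A=36 B=23] open={R10}
Step 20: reserve R11 B 6 -> on_hand[A=36 B=31] avail[A=36 B=17] open={R10,R11}
Step 21: reserve R12 A 4 -> on_hand[A=36 B=31] avail[A=32 B=17] open={R10,R11,R12}
Step 22: reserve R13 A 9 -> on_hand[A=36 B=31] avail[A=23 B=17] open={R10,R11,R12,R13}
Final available[A] = 23

Answer: 23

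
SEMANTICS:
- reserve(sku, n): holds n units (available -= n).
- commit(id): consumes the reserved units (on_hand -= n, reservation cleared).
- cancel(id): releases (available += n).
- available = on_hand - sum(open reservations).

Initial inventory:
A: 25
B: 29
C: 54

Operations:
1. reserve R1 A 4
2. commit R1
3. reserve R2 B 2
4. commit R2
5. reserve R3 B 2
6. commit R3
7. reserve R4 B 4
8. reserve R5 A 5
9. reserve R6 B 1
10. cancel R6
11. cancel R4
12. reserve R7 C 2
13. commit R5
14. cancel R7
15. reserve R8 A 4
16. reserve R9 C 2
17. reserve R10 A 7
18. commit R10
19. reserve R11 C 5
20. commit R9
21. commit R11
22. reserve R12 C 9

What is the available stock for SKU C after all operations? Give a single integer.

Step 1: reserve R1 A 4 -> on_hand[A=25 B=29 C=54] avail[A=21 B=29 C=54] open={R1}
Step 2: commit R1 -> on_hand[A=21 B=29 C=54] avail[A=21 B=29 C=54] open={}
Step 3: reserve R2 B 2 -> on_hand[A=21 B=29 C=54] avail[A=21 B=27 C=54] open={R2}
Step 4: commit R2 -> on_hand[A=21 B=27 C=54] avail[A=21 B=27 C=54] open={}
Step 5: reserve R3 B 2 -> on_hand[A=21 B=27 C=54] avail[A=21 B=25 C=54] open={R3}
Step 6: commit R3 -> on_hand[A=21 B=25 C=54] avail[A=21 B=25 C=54] open={}
Step 7: reserve R4 B 4 -> on_hand[A=21 B=25 C=54] avail[A=21 B=21 C=54] open={R4}
Step 8: reserve R5 A 5 -> on_hand[A=21 B=25 C=54] avail[A=16 B=21 C=54] open={R4,R5}
Step 9: reserve R6 B 1 -> on_hand[A=21 B=25 C=54] avail[A=16 B=20 C=54] open={R4,R5,R6}
Step 10: cancel R6 -> on_hand[A=21 B=25 C=54] avail[A=16 B=21 C=54] open={R4,R5}
Step 11: cancel R4 -> on_hand[A=21 B=25 C=54] avail[A=16 B=25 C=54] open={R5}
Step 12: reserve R7 C 2 -> on_hand[A=21 B=25 C=54] avail[A=16 B=25 C=52] open={R5,R7}
Step 13: commit R5 -> on_hand[A=16 B=25 C=54] avail[A=16 B=25 C=52] open={R7}
Step 14: cancel R7 -> on_hand[A=16 B=25 C=54] avail[A=16 B=25 C=54] open={}
Step 15: reserve R8 A 4 -> on_hand[A=16 B=25 C=54] avail[A=12 B=25 C=54] open={R8}
Step 16: reserve R9 C 2 -> on_hand[A=16 B=25 C=54] avail[A=12 B=25 C=52] open={R8,R9}
Step 17: reserve R10 A 7 -> on_hand[A=16 B=25 C=54] avail[A=5 B=25 C=52] open={R10,R8,R9}
Step 18: commit R10 -> on_hand[A=9 B=25 C=54] avail[A=5 B=25 C=52] open={R8,R9}
Step 19: reserve R11 C 5 -> on_hand[A=9 B=25 C=54] avail[A=5 B=25 C=47] open={R11,R8,R9}
Step 20: commit R9 -> on_hand[A=9 B=25 C=52] avail[A=5 B=25 C=47] open={R11,R8}
Step 21: commit R11 -> on_hand[A=9 B=25 C=47] avail[A=5 B=25 C=47] open={R8}
Step 22: reserve R12 C 9 -> on_hand[A=9 B=25 C=47] avail[A=5 B=25 C=38] open={R12,R8}
Final available[C] = 38

Answer: 38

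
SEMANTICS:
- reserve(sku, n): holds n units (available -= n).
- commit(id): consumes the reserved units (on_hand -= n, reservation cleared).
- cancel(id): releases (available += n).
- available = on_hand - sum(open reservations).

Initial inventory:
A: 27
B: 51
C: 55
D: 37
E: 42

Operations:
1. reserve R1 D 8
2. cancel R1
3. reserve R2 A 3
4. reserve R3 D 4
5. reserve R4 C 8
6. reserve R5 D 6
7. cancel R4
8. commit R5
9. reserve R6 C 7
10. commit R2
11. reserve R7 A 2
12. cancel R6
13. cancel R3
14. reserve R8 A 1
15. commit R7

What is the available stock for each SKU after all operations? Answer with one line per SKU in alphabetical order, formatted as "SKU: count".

Step 1: reserve R1 D 8 -> on_hand[A=27 B=51 C=55 D=37 E=42] avail[A=27 B=51 C=55 D=29 E=42] open={R1}
Step 2: cancel R1 -> on_hand[A=27 B=51 C=55 D=37 E=42] avail[A=27 B=51 C=55 D=37 E=42] open={}
Step 3: reserve R2 A 3 -> on_hand[A=27 B=51 C=55 D=37 E=42] avail[A=24 B=51 C=55 D=37 E=42] open={R2}
Step 4: reserve R3 D 4 -> on_hand[A=27 B=51 C=55 D=37 E=42] avail[A=24 B=51 C=55 D=33 E=42] open={R2,R3}
Step 5: reserve R4 C 8 -> on_hand[A=27 B=51 C=55 D=37 E=42] avail[A=24 B=51 C=47 D=33 E=42] open={R2,R3,R4}
Step 6: reserve R5 D 6 -> on_hand[A=27 B=51 C=55 D=37 E=42] avail[A=24 B=51 C=47 D=27 E=42] open={R2,R3,R4,R5}
Step 7: cancel R4 -> on_hand[A=27 B=51 C=55 D=37 E=42] avail[A=24 B=51 C=55 D=27 E=42] open={R2,R3,R5}
Step 8: commit R5 -> on_hand[A=27 B=51 C=55 D=31 E=42] avail[A=24 B=51 C=55 D=27 E=42] open={R2,R3}
Step 9: reserve R6 C 7 -> on_hand[A=27 B=51 C=55 D=31 E=42] avail[A=24 B=51 C=48 D=27 E=42] open={R2,R3,R6}
Step 10: commit R2 -> on_hand[A=24 B=51 C=55 D=31 E=42] avail[A=24 B=51 C=48 D=27 E=42] open={R3,R6}
Step 11: reserve R7 A 2 -> on_hand[A=24 B=51 C=55 D=31 E=42] avail[A=22 B=51 C=48 D=27 E=42] open={R3,R6,R7}
Step 12: cancel R6 -> on_hand[A=24 B=51 C=55 D=31 E=42] avail[A=22 B=51 C=55 D=27 E=42] open={R3,R7}
Step 13: cancel R3 -> on_hand[A=24 B=51 C=55 D=31 E=42] avail[A=22 B=51 C=55 D=31 E=42] open={R7}
Step 14: reserve R8 A 1 -> on_hand[A=24 B=51 C=55 D=31 E=42] avail[A=21 B=51 C=55 D=31 E=42] open={R7,R8}
Step 15: commit R7 -> on_hand[A=22 B=51 C=55 D=31 E=42] avail[A=21 B=51 C=55 D=31 E=42] open={R8}

Answer: A: 21
B: 51
C: 55
D: 31
E: 42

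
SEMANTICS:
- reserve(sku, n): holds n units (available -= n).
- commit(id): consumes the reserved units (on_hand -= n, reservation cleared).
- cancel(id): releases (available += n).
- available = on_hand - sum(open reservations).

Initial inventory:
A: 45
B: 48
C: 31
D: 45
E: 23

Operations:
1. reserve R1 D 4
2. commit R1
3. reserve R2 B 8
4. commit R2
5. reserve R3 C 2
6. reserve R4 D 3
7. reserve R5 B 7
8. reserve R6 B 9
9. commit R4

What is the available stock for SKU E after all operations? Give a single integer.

Step 1: reserve R1 D 4 -> on_hand[A=45 B=48 C=31 D=45 E=23] avail[A=45 B=48 C=31 D=41 E=23] open={R1}
Step 2: commit R1 -> on_hand[A=45 B=48 C=31 D=41 E=23] avail[A=45 B=48 C=31 D=41 E=23] open={}
Step 3: reserve R2 B 8 -> on_hand[A=45 B=48 C=31 D=41 E=23] avail[A=45 B=40 C=31 D=41 E=23] open={R2}
Step 4: commit R2 -> on_hand[A=45 B=40 C=31 D=41 E=23] avail[A=45 B=40 C=31 D=41 E=23] open={}
Step 5: reserve R3 C 2 -> on_hand[A=45 B=40 C=31 D=41 E=23] avail[A=45 B=40 C=29 D=41 E=23] open={R3}
Step 6: reserve R4 D 3 -> on_hand[A=45 B=40 C=31 D=41 E=23] avail[A=45 B=40 C=29 D=38 E=23] open={R3,R4}
Step 7: reserve R5 B 7 -> on_hand[A=45 B=40 C=31 D=41 E=23] avail[A=45 B=33 C=29 D=38 E=23] open={R3,R4,R5}
Step 8: reserve R6 B 9 -> on_hand[A=45 B=40 C=31 D=41 E=23] avail[A=45 B=24 C=29 D=38 E=23] open={R3,R4,R5,R6}
Step 9: commit R4 -> on_hand[A=45 B=40 C=31 D=38 E=23] avail[A=45 B=24 C=29 D=38 E=23] open={R3,R5,R6}
Final available[E] = 23

Answer: 23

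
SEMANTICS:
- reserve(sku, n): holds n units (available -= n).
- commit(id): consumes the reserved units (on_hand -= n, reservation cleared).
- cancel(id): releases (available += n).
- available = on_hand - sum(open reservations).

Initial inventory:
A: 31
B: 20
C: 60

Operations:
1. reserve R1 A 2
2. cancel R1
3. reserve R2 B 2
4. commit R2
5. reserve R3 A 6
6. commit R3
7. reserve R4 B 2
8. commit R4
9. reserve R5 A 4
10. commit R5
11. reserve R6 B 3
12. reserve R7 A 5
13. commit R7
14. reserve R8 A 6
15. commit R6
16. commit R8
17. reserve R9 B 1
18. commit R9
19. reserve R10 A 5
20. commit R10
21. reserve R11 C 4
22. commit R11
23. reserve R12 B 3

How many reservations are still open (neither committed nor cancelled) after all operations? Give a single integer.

Answer: 1

Derivation:
Step 1: reserve R1 A 2 -> on_hand[A=31 B=20 C=60] avail[A=29 B=20 C=60] open={R1}
Step 2: cancel R1 -> on_hand[A=31 B=20 C=60] avail[A=31 B=20 C=60] open={}
Step 3: reserve R2 B 2 -> on_hand[A=31 B=20 C=60] avail[A=31 B=18 C=60] open={R2}
Step 4: commit R2 -> on_hand[A=31 B=18 C=60] avail[A=31 B=18 C=60] open={}
Step 5: reserve R3 A 6 -> on_hand[A=31 B=18 C=60] avail[A=25 B=18 C=60] open={R3}
Step 6: commit R3 -> on_hand[A=25 B=18 C=60] avail[A=25 B=18 C=60] open={}
Step 7: reserve R4 B 2 -> on_hand[A=25 B=18 C=60] avail[A=25 B=16 C=60] open={R4}
Step 8: commit R4 -> on_hand[A=25 B=16 C=60] avail[A=25 B=16 C=60] open={}
Step 9: reserve R5 A 4 -> on_hand[A=25 B=16 C=60] avail[A=21 B=16 C=60] open={R5}
Step 10: commit R5 -> on_hand[A=21 B=16 C=60] avail[A=21 B=16 C=60] open={}
Step 11: reserve R6 B 3 -> on_hand[A=21 B=16 C=60] avail[A=21 B=13 C=60] open={R6}
Step 12: reserve R7 A 5 -> on_hand[A=21 B=16 C=60] avail[A=16 B=13 C=60] open={R6,R7}
Step 13: commit R7 -> on_hand[A=16 B=16 C=60] avail[A=16 B=13 C=60] open={R6}
Step 14: reserve R8 A 6 -> on_hand[A=16 B=16 C=60] avail[A=10 B=13 C=60] open={R6,R8}
Step 15: commit R6 -> on_hand[A=16 B=13 C=60] avail[A=10 B=13 C=60] open={R8}
Step 16: commit R8 -> on_hand[A=10 B=13 C=60] avail[A=10 B=13 C=60] open={}
Step 17: reserve R9 B 1 -> on_hand[A=10 B=13 C=60] avail[A=10 B=12 C=60] open={R9}
Step 18: commit R9 -> on_hand[A=10 B=12 C=60] avail[A=10 B=12 C=60] open={}
Step 19: reserve R10 A 5 -> on_hand[A=10 B=12 C=60] avail[A=5 B=12 C=60] open={R10}
Step 20: commit R10 -> on_hand[A=5 B=12 C=60] avail[A=5 B=12 C=60] open={}
Step 21: reserve R11 C 4 -> on_hand[A=5 B=12 C=60] avail[A=5 B=12 C=56] open={R11}
Step 22: commit R11 -> on_hand[A=5 B=12 C=56] avail[A=5 B=12 C=56] open={}
Step 23: reserve R12 B 3 -> on_hand[A=5 B=12 C=56] avail[A=5 B=9 C=56] open={R12}
Open reservations: ['R12'] -> 1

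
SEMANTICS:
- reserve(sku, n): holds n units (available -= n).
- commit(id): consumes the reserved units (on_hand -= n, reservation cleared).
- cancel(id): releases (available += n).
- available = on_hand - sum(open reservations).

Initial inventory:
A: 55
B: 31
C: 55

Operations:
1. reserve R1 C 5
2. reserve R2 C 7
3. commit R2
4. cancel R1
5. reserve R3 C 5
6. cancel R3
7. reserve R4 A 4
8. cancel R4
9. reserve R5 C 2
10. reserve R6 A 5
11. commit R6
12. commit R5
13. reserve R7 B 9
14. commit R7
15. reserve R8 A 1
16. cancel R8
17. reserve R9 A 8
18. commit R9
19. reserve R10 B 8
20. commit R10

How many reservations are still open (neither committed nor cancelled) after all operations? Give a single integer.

Answer: 0

Derivation:
Step 1: reserve R1 C 5 -> on_hand[A=55 B=31 C=55] avail[A=55 B=31 C=50] open={R1}
Step 2: reserve R2 C 7 -> on_hand[A=55 B=31 C=55] avail[A=55 B=31 C=43] open={R1,R2}
Step 3: commit R2 -> on_hand[A=55 B=31 C=48] avail[A=55 B=31 C=43] open={R1}
Step 4: cancel R1 -> on_hand[A=55 B=31 C=48] avail[A=55 B=31 C=48] open={}
Step 5: reserve R3 C 5 -> on_hand[A=55 B=31 C=48] avail[A=55 B=31 C=43] open={R3}
Step 6: cancel R3 -> on_hand[A=55 B=31 C=48] avail[A=55 B=31 C=48] open={}
Step 7: reserve R4 A 4 -> on_hand[A=55 B=31 C=48] avail[A=51 B=31 C=48] open={R4}
Step 8: cancel R4 -> on_hand[A=55 B=31 C=48] avail[A=55 B=31 C=48] open={}
Step 9: reserve R5 C 2 -> on_hand[A=55 B=31 C=48] avail[A=55 B=31 C=46] open={R5}
Step 10: reserve R6 A 5 -> on_hand[A=55 B=31 C=48] avail[A=50 B=31 C=46] open={R5,R6}
Step 11: commit R6 -> on_hand[A=50 B=31 C=48] avail[A=50 B=31 C=46] open={R5}
Step 12: commit R5 -> on_hand[A=50 B=31 C=46] avail[A=50 B=31 C=46] open={}
Step 13: reserve R7 B 9 -> on_hand[A=50 B=31 C=46] avail[A=50 B=22 C=46] open={R7}
Step 14: commit R7 -> on_hand[A=50 B=22 C=46] avail[A=50 B=22 C=46] open={}
Step 15: reserve R8 A 1 -> on_hand[A=50 B=22 C=46] avail[A=49 B=22 C=46] open={R8}
Step 16: cancel R8 -> on_hand[A=50 B=22 C=46] avail[A=50 B=22 C=46] open={}
Step 17: reserve R9 A 8 -> on_hand[A=50 B=22 C=46] avail[A=42 B=22 C=46] open={R9}
Step 18: commit R9 -> on_hand[A=42 B=22 C=46] avail[A=42 B=22 C=46] open={}
Step 19: reserve R10 B 8 -> on_hand[A=42 B=22 C=46] avail[A=42 B=14 C=46] open={R10}
Step 20: commit R10 -> on_hand[A=42 B=14 C=46] avail[A=42 B=14 C=46] open={}
Open reservations: [] -> 0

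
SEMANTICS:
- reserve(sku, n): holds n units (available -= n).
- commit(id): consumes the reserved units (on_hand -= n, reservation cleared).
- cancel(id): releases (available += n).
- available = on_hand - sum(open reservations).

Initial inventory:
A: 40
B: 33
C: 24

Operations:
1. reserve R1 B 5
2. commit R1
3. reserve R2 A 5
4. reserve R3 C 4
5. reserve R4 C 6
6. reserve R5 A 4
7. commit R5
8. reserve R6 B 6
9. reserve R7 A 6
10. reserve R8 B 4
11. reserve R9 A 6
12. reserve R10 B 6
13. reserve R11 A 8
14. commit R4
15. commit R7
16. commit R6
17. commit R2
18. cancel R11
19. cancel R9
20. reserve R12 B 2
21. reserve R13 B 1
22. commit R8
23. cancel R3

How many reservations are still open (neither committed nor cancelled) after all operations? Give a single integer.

Step 1: reserve R1 B 5 -> on_hand[A=40 B=33 C=24] avail[A=40 B=28 C=24] open={R1}
Step 2: commit R1 -> on_hand[A=40 B=28 C=24] avail[A=40 B=28 C=24] open={}
Step 3: reserve R2 A 5 -> on_hand[A=40 B=28 C=24] avail[A=35 B=28 C=24] open={R2}
Step 4: reserve R3 C 4 -> on_hand[A=40 B=28 C=24] avail[A=35 B=28 C=20] open={R2,R3}
Step 5: reserve R4 C 6 -> on_hand[A=40 B=28 C=24] avail[A=35 B=28 C=14] open={R2,R3,R4}
Step 6: reserve R5 A 4 -> on_hand[A=40 B=28 C=24] avail[A=31 B=28 C=14] open={R2,R3,R4,R5}
Step 7: commit R5 -> on_hand[A=36 B=28 C=24] avail[A=31 B=28 C=14] open={R2,R3,R4}
Step 8: reserve R6 B 6 -> on_hand[A=36 B=28 C=24] avail[A=31 B=22 C=14] open={R2,R3,R4,R6}
Step 9: reserve R7 A 6 -> on_hand[A=36 B=28 C=24] avail[A=25 B=22 C=14] open={R2,R3,R4,R6,R7}
Step 10: reserve R8 B 4 -> on_hand[A=36 B=28 C=24] avail[A=25 B=18 C=14] open={R2,R3,R4,R6,R7,R8}
Step 11: reserve R9 A 6 -> on_hand[A=36 B=28 C=24] avail[A=19 B=18 C=14] open={R2,R3,R4,R6,R7,R8,R9}
Step 12: reserve R10 B 6 -> on_hand[A=36 B=28 C=24] avail[A=19 B=12 C=14] open={R10,R2,R3,R4,R6,R7,R8,R9}
Step 13: reserve R11 A 8 -> on_hand[A=36 B=28 C=24] avail[A=11 B=12 C=14] open={R10,R11,R2,R3,R4,R6,R7,R8,R9}
Step 14: commit R4 -> on_hand[A=36 B=28 C=18] avail[A=11 B=12 C=14] open={R10,R11,R2,R3,R6,R7,R8,R9}
Step 15: commit R7 -> on_hand[A=30 B=28 C=18] avail[A=11 B=12 C=14] open={R10,R11,R2,R3,R6,R8,R9}
Step 16: commit R6 -> on_hand[A=30 B=22 C=18] avail[A=11 B=12 C=14] open={R10,R11,R2,R3,R8,R9}
Step 17: commit R2 -> on_hand[A=25 B=22 C=18] avail[A=11 B=12 C=14] open={R10,R11,R3,R8,R9}
Step 18: cancel R11 -> on_hand[A=25 B=22 C=18] avail[A=19 B=12 C=14] open={R10,R3,R8,R9}
Step 19: cancel R9 -> on_hand[A=25 B=22 C=18] avail[A=25 B=12 C=14] open={R10,R3,R8}
Step 20: reserve R12 B 2 -> on_hand[A=25 B=22 C=18] avail[A=25 B=10 C=14] open={R10,R12,R3,R8}
Step 21: reserve R13 B 1 -> on_hand[A=25 B=22 C=18] avail[A=25 B=9 C=14] open={R10,R12,R13,R3,R8}
Step 22: commit R8 -> on_hand[A=25 B=18 C=18] avail[A=25 B=9 C=14] open={R10,R12,R13,R3}
Step 23: cancel R3 -> on_hand[A=25 B=18 C=18] avail[A=25 B=9 C=18] open={R10,R12,R13}
Open reservations: ['R10', 'R12', 'R13'] -> 3

Answer: 3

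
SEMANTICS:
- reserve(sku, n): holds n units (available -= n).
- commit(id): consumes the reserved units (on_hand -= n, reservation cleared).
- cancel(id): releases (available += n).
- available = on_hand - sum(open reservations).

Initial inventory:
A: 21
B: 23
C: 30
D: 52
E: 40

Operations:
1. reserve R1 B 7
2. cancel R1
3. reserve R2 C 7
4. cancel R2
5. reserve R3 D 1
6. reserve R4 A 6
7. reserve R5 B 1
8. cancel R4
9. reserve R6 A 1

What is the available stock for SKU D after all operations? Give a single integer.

Answer: 51

Derivation:
Step 1: reserve R1 B 7 -> on_hand[A=21 B=23 C=30 D=52 E=40] avail[A=21 B=16 C=30 D=52 E=40] open={R1}
Step 2: cancel R1 -> on_hand[A=21 B=23 C=30 D=52 E=40] avail[A=21 B=23 C=30 D=52 E=40] open={}
Step 3: reserve R2 C 7 -> on_hand[A=21 B=23 C=30 D=52 E=40] avail[A=21 B=23 C=23 D=52 E=40] open={R2}
Step 4: cancel R2 -> on_hand[A=21 B=23 C=30 D=52 E=40] avail[A=21 B=23 C=30 D=52 E=40] open={}
Step 5: reserve R3 D 1 -> on_hand[A=21 B=23 C=30 D=52 E=40] avail[A=21 B=23 C=30 D=51 E=40] open={R3}
Step 6: reserve R4 A 6 -> on_hand[A=21 B=23 C=30 D=52 E=40] avail[A=15 B=23 C=30 D=51 E=40] open={R3,R4}
Step 7: reserve R5 B 1 -> on_hand[A=21 B=23 C=30 D=52 E=40] avail[A=15 B=22 C=30 D=51 E=40] open={R3,R4,R5}
Step 8: cancel R4 -> on_hand[A=21 B=23 C=30 D=52 E=40] avail[A=21 B=22 C=30 D=51 E=40] open={R3,R5}
Step 9: reserve R6 A 1 -> on_hand[A=21 B=23 C=30 D=52 E=40] avail[A=20 B=22 C=30 D=51 E=40] open={R3,R5,R6}
Final available[D] = 51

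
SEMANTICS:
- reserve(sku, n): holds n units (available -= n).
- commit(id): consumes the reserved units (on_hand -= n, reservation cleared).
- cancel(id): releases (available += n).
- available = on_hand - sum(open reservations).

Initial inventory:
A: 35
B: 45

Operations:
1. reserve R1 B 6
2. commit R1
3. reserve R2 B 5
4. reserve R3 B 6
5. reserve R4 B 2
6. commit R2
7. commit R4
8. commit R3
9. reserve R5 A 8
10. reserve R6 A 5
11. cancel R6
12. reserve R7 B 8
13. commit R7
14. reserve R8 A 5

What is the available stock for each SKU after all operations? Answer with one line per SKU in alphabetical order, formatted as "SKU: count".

Answer: A: 22
B: 18

Derivation:
Step 1: reserve R1 B 6 -> on_hand[A=35 B=45] avail[A=35 B=39] open={R1}
Step 2: commit R1 -> on_hand[A=35 B=39] avail[A=35 B=39] open={}
Step 3: reserve R2 B 5 -> on_hand[A=35 B=39] avail[A=35 B=34] open={R2}
Step 4: reserve R3 B 6 -> on_hand[A=35 B=39] avail[A=35 B=28] open={R2,R3}
Step 5: reserve R4 B 2 -> on_hand[A=35 B=39] avail[A=35 B=26] open={R2,R3,R4}
Step 6: commit R2 -> on_hand[A=35 B=34] avail[A=35 B=26] open={R3,R4}
Step 7: commit R4 -> on_hand[A=35 B=32] avail[A=35 B=26] open={R3}
Step 8: commit R3 -> on_hand[A=35 B=26] avail[A=35 B=26] open={}
Step 9: reserve R5 A 8 -> on_hand[A=35 B=26] avail[A=27 B=26] open={R5}
Step 10: reserve R6 A 5 -> on_hand[A=35 B=26] avail[A=22 B=26] open={R5,R6}
Step 11: cancel R6 -> on_hand[A=35 B=26] avail[A=27 B=26] open={R5}
Step 12: reserve R7 B 8 -> on_hand[A=35 B=26] avail[A=27 B=18] open={R5,R7}
Step 13: commit R7 -> on_hand[A=35 B=18] avail[A=27 B=18] open={R5}
Step 14: reserve R8 A 5 -> on_hand[A=35 B=18] avail[A=22 B=18] open={R5,R8}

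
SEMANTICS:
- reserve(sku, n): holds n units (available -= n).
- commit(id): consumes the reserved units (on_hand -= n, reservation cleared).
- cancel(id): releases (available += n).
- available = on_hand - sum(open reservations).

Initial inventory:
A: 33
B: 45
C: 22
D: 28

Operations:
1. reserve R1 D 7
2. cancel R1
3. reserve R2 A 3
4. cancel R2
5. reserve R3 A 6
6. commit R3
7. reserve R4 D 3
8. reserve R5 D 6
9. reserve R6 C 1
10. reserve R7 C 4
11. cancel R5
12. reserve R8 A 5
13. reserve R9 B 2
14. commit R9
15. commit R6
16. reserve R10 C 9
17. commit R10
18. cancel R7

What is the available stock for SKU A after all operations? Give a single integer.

Step 1: reserve R1 D 7 -> on_hand[A=33 B=45 C=22 D=28] avail[A=33 B=45 C=22 D=21] open={R1}
Step 2: cancel R1 -> on_hand[A=33 B=45 C=22 D=28] avail[A=33 B=45 C=22 D=28] open={}
Step 3: reserve R2 A 3 -> on_hand[A=33 B=45 C=22 D=28] avail[A=30 B=45 C=22 D=28] open={R2}
Step 4: cancel R2 -> on_hand[A=33 B=45 C=22 D=28] avail[A=33 B=45 C=22 D=28] open={}
Step 5: reserve R3 A 6 -> on_hand[A=33 B=45 C=22 D=28] avail[A=27 B=45 C=22 D=28] open={R3}
Step 6: commit R3 -> on_hand[A=27 B=45 C=22 D=28] avail[A=27 B=45 C=22 D=28] open={}
Step 7: reserve R4 D 3 -> on_hand[A=27 B=45 C=22 D=28] avail[A=27 B=45 C=22 D=25] open={R4}
Step 8: reserve R5 D 6 -> on_hand[A=27 B=45 C=22 D=28] avail[A=27 B=45 C=22 D=19] open={R4,R5}
Step 9: reserve R6 C 1 -> on_hand[A=27 B=45 C=22 D=28] avail[A=27 B=45 C=21 D=19] open={R4,R5,R6}
Step 10: reserve R7 C 4 -> on_hand[A=27 B=45 C=22 D=28] avail[A=27 B=45 C=17 D=19] open={R4,R5,R6,R7}
Step 11: cancel R5 -> on_hand[A=27 B=45 C=22 D=28] avail[A=27 B=45 C=17 D=25] open={R4,R6,R7}
Step 12: reserve R8 A 5 -> on_hand[A=27 B=45 C=22 D=28] avail[A=22 B=45 C=17 D=25] open={R4,R6,R7,R8}
Step 13: reserve R9 B 2 -> on_hand[A=27 B=45 C=22 D=28] avail[A=22 B=43 C=17 D=25] open={R4,R6,R7,R8,R9}
Step 14: commit R9 -> on_hand[A=27 B=43 C=22 D=28] avail[A=22 B=43 C=17 D=25] open={R4,R6,R7,R8}
Step 15: commit R6 -> on_hand[A=27 B=43 C=21 D=28] avail[A=22 B=43 C=17 D=25] open={R4,R7,R8}
Step 16: reserve R10 C 9 -> on_hand[A=27 B=43 C=21 D=28] avail[A=22 B=43 C=8 D=25] open={R10,R4,R7,R8}
Step 17: commit R10 -> on_hand[A=27 B=43 C=12 D=28] avail[A=22 B=43 C=8 D=25] open={R4,R7,R8}
Step 18: cancel R7 -> on_hand[A=27 B=43 C=12 D=28] avail[A=22 B=43 C=12 D=25] open={R4,R8}
Final available[A] = 22

Answer: 22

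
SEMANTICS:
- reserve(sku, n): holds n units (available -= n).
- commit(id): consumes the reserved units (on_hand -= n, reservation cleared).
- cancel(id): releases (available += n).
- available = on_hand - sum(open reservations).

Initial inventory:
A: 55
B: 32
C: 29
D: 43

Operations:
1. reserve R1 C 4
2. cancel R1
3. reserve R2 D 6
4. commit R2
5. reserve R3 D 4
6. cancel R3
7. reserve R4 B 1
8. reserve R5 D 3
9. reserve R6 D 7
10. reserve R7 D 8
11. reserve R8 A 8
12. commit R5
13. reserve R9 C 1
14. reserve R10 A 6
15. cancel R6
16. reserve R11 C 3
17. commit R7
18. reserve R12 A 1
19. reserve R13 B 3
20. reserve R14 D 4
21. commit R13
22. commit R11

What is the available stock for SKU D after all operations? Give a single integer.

Answer: 22

Derivation:
Step 1: reserve R1 C 4 -> on_hand[A=55 B=32 C=29 D=43] avail[A=55 B=32 C=25 D=43] open={R1}
Step 2: cancel R1 -> on_hand[A=55 B=32 C=29 D=43] avail[A=55 B=32 C=29 D=43] open={}
Step 3: reserve R2 D 6 -> on_hand[A=55 B=32 C=29 D=43] avail[A=55 B=32 C=29 D=37] open={R2}
Step 4: commit R2 -> on_hand[A=55 B=32 C=29 D=37] avail[A=55 B=32 C=29 D=37] open={}
Step 5: reserve R3 D 4 -> on_hand[A=55 B=32 C=29 D=37] avail[A=55 B=32 C=29 D=33] open={R3}
Step 6: cancel R3 -> on_hand[A=55 B=32 C=29 D=37] avail[A=55 B=32 C=29 D=37] open={}
Step 7: reserve R4 B 1 -> on_hand[A=55 B=32 C=29 D=37] avail[A=55 B=31 C=29 D=37] open={R4}
Step 8: reserve R5 D 3 -> on_hand[A=55 B=32 C=29 D=37] avail[A=55 B=31 C=29 D=34] open={R4,R5}
Step 9: reserve R6 D 7 -> on_hand[A=55 B=32 C=29 D=37] avail[A=55 B=31 C=29 D=27] open={R4,R5,R6}
Step 10: reserve R7 D 8 -> on_hand[A=55 B=32 C=29 D=37] avail[A=55 B=31 C=29 D=19] open={R4,R5,R6,R7}
Step 11: reserve R8 A 8 -> on_hand[A=55 B=32 C=29 D=37] avail[A=47 B=31 C=29 D=19] open={R4,R5,R6,R7,R8}
Step 12: commit R5 -> on_hand[A=55 B=32 C=29 D=34] avail[A=47 B=31 C=29 D=19] open={R4,R6,R7,R8}
Step 13: reserve R9 C 1 -> on_hand[A=55 B=32 C=29 D=34] avail[A=47 B=31 C=28 D=19] open={R4,R6,R7,R8,R9}
Step 14: reserve R10 A 6 -> on_hand[A=55 B=32 C=29 D=34] avail[A=41 B=31 C=28 D=19] open={R10,R4,R6,R7,R8,R9}
Step 15: cancel R6 -> on_hand[A=55 B=32 C=29 D=34] avail[A=41 B=31 C=28 D=26] open={R10,R4,R7,R8,R9}
Step 16: reserve R11 C 3 -> on_hand[A=55 B=32 C=29 D=34] avail[A=41 B=31 C=25 D=26] open={R10,R11,R4,R7,R8,R9}
Step 17: commit R7 -> on_hand[A=55 B=32 C=29 D=26] avail[A=41 B=31 C=25 D=26] open={R10,R11,R4,R8,R9}
Step 18: reserve R12 A 1 -> on_hand[A=55 B=32 C=29 D=26] avail[A=40 B=31 C=25 D=26] open={R10,R11,R12,R4,R8,R9}
Step 19: reserve R13 B 3 -> on_hand[A=55 B=32 C=29 D=26] avail[A=40 B=28 C=25 D=26] open={R10,R11,R12,R13,R4,R8,R9}
Step 20: reserve R14 D 4 -> on_hand[A=55 B=32 C=29 D=26] avail[A=40 B=28 C=25 D=22] open={R10,R11,R12,R13,R14,R4,R8,R9}
Step 21: commit R13 -> on_hand[A=55 B=29 C=29 D=26] avail[A=40 B=28 C=25 D=22] open={R10,R11,R12,R14,R4,R8,R9}
Step 22: commit R11 -> on_hand[A=55 B=29 C=26 D=26] avail[A=40 B=28 C=25 D=22] open={R10,R12,R14,R4,R8,R9}
Final available[D] = 22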